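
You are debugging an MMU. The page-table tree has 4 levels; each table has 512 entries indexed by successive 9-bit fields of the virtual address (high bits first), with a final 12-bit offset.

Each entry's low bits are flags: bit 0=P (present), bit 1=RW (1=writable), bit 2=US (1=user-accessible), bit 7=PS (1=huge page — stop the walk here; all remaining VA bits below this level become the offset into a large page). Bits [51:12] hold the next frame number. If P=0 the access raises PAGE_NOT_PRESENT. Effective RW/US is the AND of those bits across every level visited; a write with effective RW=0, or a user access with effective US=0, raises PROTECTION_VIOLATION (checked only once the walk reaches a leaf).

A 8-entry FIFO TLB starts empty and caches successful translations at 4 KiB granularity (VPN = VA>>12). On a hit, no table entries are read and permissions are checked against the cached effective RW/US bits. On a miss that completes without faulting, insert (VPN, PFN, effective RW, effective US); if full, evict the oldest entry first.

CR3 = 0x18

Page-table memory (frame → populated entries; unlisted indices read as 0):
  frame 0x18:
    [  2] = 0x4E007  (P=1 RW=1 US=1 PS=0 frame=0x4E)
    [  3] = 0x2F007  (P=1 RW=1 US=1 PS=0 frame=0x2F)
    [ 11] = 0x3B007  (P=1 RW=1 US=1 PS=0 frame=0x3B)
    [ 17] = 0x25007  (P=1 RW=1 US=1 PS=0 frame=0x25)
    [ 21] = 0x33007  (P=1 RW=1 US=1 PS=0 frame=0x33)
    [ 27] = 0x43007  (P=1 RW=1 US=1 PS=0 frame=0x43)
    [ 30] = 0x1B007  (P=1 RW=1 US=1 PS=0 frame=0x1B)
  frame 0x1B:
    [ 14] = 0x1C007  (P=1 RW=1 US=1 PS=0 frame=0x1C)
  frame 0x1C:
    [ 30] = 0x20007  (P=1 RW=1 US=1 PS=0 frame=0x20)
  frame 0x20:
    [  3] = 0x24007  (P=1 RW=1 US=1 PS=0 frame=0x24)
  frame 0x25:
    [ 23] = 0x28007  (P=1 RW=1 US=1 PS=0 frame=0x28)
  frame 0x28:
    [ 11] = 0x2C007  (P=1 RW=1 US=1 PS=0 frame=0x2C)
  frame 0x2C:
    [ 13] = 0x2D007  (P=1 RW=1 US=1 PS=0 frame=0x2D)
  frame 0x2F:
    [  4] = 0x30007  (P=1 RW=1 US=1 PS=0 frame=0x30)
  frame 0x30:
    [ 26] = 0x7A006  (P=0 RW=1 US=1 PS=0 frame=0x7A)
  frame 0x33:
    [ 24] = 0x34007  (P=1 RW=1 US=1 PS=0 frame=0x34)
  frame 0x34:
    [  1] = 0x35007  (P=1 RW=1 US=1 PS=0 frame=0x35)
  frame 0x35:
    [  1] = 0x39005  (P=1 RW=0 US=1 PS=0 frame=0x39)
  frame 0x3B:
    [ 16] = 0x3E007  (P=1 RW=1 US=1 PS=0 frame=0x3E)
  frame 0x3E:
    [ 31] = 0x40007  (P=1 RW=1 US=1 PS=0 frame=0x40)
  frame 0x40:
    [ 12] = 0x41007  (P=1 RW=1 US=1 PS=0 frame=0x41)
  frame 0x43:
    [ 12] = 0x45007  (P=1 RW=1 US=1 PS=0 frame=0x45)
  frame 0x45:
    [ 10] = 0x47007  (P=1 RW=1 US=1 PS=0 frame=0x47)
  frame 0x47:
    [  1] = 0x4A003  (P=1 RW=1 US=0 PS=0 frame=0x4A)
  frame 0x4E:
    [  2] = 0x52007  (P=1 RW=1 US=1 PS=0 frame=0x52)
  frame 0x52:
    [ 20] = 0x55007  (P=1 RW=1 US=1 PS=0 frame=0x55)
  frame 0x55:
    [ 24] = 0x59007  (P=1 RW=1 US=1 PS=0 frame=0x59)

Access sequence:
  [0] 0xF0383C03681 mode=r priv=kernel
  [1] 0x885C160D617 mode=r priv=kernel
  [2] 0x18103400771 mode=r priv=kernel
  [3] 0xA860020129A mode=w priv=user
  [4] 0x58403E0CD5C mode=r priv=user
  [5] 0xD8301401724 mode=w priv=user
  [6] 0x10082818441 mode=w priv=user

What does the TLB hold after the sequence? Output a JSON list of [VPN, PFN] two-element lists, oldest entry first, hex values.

Trace:
#0 VA=0xF0383C03681 (r,kernel):
  L0 @0x18[30] → 0x1B007  P=1,RW=1,US=1,PS=0
  L1 @0x1B[14] → 0x1C007  P=1,RW=1,US=1,PS=0
  L2 @0x1C[30] → 0x20007  P=1,RW=1,US=1,PS=0
  L3 @0x20[3] → 0x24007  P=1,RW=1,US=1,PS=0
  ✓ 0x24681  — 4 lookups
#1 VA=0x885C160D617 (r,kernel):
  L0 @0x18[17] → 0x25007  P=1,RW=1,US=1,PS=0
  L1 @0x25[23] → 0x28007  P=1,RW=1,US=1,PS=0
  L2 @0x28[11] → 0x2C007  P=1,RW=1,US=1,PS=0
  L3 @0x2C[13] → 0x2D007  P=1,RW=1,US=1,PS=0
  ✓ 0x2D617  — 4 lookups
#2 VA=0x18103400771 (r,kernel):
  L0 @0x18[3] → 0x2F007  P=1,RW=1,US=1,PS=0
  L1 @0x2F[4] → 0x30007  P=1,RW=1,US=1,PS=0
  L2 @0x30[26] → 0x7A006  P=0,RW=1,US=1,PS=0
  ✗ PAGE_NOT_PRESENT  [3 reads]
#3 VA=0xA860020129A (w,user):
  L0 @0x18[21] → 0x33007  P=1,RW=1,US=1,PS=0
  L1 @0x33[24] → 0x34007  P=1,RW=1,US=1,PS=0
  L2 @0x34[1] → 0x35007  P=1,RW=1,US=1,PS=0
  L3 @0x35[1] → 0x39005  P=1,RW=0,US=1,PS=0
  ✗ PROTECTION_VIOLATION  [4 reads]
#4 VA=0x58403E0CD5C (r,user):
  L0 @0x18[11] → 0x3B007  P=1,RW=1,US=1,PS=0
  L1 @0x3B[16] → 0x3E007  P=1,RW=1,US=1,PS=0
  L2 @0x3E[31] → 0x40007  P=1,RW=1,US=1,PS=0
  L3 @0x40[12] → 0x41007  P=1,RW=1,US=1,PS=0
  ✓ 0x41D5C  — 4 lookups
#5 VA=0xD8301401724 (w,user):
  L0 @0x18[27] → 0x43007  P=1,RW=1,US=1,PS=0
  L1 @0x43[12] → 0x45007  P=1,RW=1,US=1,PS=0
  L2 @0x45[10] → 0x47007  P=1,RW=1,US=1,PS=0
  L3 @0x47[1] → 0x4A003  P=1,RW=1,US=0,PS=0
  ✗ PROTECTION_VIOLATION  [4 reads]
#6 VA=0x10082818441 (w,user):
  L0 @0x18[2] → 0x4E007  P=1,RW=1,US=1,PS=0
  L1 @0x4E[2] → 0x52007  P=1,RW=1,US=1,PS=0
  L2 @0x52[20] → 0x55007  P=1,RW=1,US=1,PS=0
  L3 @0x55[24] → 0x59007  P=1,RW=1,US=1,PS=0
  ✓ 0x59441  — 4 lookups

TLB: [["0xF0383C03", "0x24"], ["0x885C160D", "0x2D"], ["0x58403E0C", "0x41"], ["0x10082818", "0x59"]]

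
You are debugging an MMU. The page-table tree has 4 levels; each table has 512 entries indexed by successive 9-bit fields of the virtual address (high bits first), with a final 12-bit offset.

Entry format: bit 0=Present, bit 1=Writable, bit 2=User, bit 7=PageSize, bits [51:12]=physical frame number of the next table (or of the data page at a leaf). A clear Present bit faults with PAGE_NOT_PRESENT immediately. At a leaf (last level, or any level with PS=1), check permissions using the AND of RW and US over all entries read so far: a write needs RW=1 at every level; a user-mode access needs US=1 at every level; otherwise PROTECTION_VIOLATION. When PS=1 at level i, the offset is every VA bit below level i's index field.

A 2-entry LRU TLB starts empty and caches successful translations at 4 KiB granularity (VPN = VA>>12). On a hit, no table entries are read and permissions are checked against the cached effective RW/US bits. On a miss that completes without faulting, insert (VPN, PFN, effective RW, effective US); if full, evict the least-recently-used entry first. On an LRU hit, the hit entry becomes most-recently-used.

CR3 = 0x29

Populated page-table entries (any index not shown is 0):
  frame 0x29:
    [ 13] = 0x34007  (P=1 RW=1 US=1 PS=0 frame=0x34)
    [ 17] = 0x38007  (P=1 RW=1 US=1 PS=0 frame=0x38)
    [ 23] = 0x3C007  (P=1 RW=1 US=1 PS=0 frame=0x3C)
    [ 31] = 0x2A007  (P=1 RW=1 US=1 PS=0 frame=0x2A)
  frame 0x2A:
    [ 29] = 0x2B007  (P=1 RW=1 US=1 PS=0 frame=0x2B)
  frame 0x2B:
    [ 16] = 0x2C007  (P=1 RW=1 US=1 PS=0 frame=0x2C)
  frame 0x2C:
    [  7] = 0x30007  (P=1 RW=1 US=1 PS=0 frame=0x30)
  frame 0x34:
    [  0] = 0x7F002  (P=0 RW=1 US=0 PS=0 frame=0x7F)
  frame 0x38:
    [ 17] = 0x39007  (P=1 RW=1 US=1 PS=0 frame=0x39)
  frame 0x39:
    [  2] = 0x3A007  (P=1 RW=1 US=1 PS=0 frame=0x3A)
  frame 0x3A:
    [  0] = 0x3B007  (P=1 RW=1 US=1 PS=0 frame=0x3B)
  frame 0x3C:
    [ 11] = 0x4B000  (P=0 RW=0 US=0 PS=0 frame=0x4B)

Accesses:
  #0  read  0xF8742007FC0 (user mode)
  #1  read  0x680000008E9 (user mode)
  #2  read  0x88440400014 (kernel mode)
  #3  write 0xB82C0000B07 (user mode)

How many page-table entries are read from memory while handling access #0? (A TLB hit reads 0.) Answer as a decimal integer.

Per-access translation:
#0 VA=0xF8742007FC0 (r,user):
  lvl0: tbl 0x29, slot 31 ⇒ 0x2A007 (P1/RW1/US1/PS0)
  lvl1: tbl 0x2A, slot 29 ⇒ 0x2B007 (P1/RW1/US1/PS0)
  lvl2: tbl 0x2B, slot 16 ⇒ 0x2C007 (P1/RW1/US1/PS0)
  lvl3: tbl 0x2C, slot 7 ⇒ 0x30007 (P1/RW1/US1/PS0)
  → PA=0x30FC0  (4 entries read)
#1 VA=0x680000008E9 (r,user):
  lvl0: tbl 0x29, slot 13 ⇒ 0x34007 (P1/RW1/US1/PS0)
  lvl1: tbl 0x34, slot 0 ⇒ 0x7F002 (P0/RW1/US0/PS0)
  ✗ PAGE_NOT_PRESENT  [2 reads]
#2 VA=0x88440400014 (r,kernel):
  lvl0: tbl 0x29, slot 17 ⇒ 0x38007 (P1/RW1/US1/PS0)
  lvl1: tbl 0x38, slot 17 ⇒ 0x39007 (P1/RW1/US1/PS0)
  lvl2: tbl 0x39, slot 2 ⇒ 0x3A007 (P1/RW1/US1/PS0)
  lvl3: tbl 0x3A, slot 0 ⇒ 0x3B007 (P1/RW1/US1/PS0)
  → PA=0x3B014  (4 entries read)
#3 VA=0xB82C0000B07 (w,user):
  lvl0: tbl 0x29, slot 23 ⇒ 0x3C007 (P1/RW1/US1/PS0)
  lvl1: tbl 0x3C, slot 11 ⇒ 0x4B000 (P0/RW0/US0/PS0)
  ✗ PAGE_NOT_PRESENT  [2 reads]

Entries read for #0: 4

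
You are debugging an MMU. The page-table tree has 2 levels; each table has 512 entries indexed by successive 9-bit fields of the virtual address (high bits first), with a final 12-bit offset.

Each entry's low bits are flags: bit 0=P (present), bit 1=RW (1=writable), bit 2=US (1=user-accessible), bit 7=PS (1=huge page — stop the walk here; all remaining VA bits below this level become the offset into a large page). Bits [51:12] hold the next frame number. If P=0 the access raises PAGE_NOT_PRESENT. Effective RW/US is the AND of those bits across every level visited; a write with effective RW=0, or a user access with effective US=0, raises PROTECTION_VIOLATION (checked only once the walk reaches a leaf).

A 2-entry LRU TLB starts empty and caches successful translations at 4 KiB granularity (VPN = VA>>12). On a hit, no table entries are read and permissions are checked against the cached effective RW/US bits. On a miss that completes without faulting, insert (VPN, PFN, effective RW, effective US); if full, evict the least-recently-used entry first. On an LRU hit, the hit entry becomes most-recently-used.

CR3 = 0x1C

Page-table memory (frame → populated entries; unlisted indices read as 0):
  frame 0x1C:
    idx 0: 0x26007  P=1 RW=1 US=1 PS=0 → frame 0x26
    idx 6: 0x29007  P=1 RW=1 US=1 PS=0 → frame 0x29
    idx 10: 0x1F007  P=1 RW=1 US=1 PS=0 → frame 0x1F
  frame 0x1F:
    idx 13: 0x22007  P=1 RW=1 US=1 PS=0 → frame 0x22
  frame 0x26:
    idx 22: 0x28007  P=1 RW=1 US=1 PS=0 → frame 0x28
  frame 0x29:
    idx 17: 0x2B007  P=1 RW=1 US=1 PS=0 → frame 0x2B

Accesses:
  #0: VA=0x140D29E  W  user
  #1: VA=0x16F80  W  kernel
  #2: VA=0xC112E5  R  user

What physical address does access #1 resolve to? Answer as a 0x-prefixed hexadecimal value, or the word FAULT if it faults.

Trace:
#0 VA=0x140D29E (w,user):
  L0 @0x1C[10] → 0x1F007  P=1,RW=1,US=1,PS=0
  L1 @0x1F[13] → 0x22007  P=1,RW=1,US=1,PS=0
  ⇒ phys 0x2229E  [2 reads]
#1 VA=0x16F80 (w,kernel):
  L0 @0x1C[0] → 0x26007  P=1,RW=1,US=1,PS=0
  L1 @0x26[22] → 0x28007  P=1,RW=1,US=1,PS=0
  ⇒ phys 0x28F80  [2 reads]
#2 VA=0xC112E5 (r,user):
  L0 @0x1C[6] → 0x29007  P=1,RW=1,US=1,PS=0
  L1 @0x29[17] → 0x2B007  P=1,RW=1,US=1,PS=0
  ⇒ phys 0x2B2E5  [2 reads]

Access #1 PA: 0x28F80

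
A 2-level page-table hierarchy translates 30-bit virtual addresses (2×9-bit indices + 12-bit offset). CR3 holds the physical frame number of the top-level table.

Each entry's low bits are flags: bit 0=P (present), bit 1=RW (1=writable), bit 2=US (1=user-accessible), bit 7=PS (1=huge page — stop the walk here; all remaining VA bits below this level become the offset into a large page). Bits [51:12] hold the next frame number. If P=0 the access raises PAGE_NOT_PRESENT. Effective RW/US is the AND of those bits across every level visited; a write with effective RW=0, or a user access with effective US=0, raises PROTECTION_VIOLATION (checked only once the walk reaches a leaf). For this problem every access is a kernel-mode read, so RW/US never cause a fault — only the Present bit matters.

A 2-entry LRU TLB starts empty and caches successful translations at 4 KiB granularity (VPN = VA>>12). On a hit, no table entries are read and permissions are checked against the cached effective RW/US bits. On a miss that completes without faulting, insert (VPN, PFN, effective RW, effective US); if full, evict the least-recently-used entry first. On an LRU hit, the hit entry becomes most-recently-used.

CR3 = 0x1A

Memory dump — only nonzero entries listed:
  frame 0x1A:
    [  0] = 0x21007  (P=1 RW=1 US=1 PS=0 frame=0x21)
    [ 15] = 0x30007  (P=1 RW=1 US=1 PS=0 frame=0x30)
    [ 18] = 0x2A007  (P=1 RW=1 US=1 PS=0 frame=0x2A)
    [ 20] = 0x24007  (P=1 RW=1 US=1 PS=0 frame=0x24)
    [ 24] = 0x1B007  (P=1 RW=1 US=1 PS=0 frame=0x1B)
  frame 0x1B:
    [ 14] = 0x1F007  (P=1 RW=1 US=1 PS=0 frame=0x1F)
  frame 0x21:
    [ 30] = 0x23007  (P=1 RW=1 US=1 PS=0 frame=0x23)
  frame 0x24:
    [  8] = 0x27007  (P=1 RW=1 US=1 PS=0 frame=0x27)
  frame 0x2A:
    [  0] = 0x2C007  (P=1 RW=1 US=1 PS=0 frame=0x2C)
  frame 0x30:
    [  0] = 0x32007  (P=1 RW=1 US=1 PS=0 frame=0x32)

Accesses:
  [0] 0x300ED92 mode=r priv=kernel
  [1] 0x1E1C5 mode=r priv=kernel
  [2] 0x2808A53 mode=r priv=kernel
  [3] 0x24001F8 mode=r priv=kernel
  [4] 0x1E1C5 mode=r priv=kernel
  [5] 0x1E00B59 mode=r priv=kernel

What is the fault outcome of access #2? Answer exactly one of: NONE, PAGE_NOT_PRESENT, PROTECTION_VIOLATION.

Trace:
#0 VA=0x300ED92 (r,kernel):
  L0 @0x1A[24] → 0x1B007  P=1,RW=1,US=1,PS=0
  L1 @0x1B[14] → 0x1F007  P=1,RW=1,US=1,PS=0
  → PA=0x1FD92  (2 entries read)
#1 VA=0x1E1C5 (r,kernel):
  L0 @0x1A[0] → 0x21007  P=1,RW=1,US=1,PS=0
  L1 @0x21[30] → 0x23007  P=1,RW=1,US=1,PS=0
  → PA=0x231C5  (2 entries read)
#2 VA=0x2808A53 (r,kernel):
  L0 @0x1A[20] → 0x24007  P=1,RW=1,US=1,PS=0
  L1 @0x24[8] → 0x27007  P=1,RW=1,US=1,PS=0
  → PA=0x27A53  (2 entries read)
#3 VA=0x24001F8 (r,kernel):
  L0 @0x1A[18] → 0x2A007  P=1,RW=1,US=1,PS=0
  L1 @0x2A[0] → 0x2C007  P=1,RW=1,US=1,PS=0
  → PA=0x2C1F8  (2 entries read)
#4 VA=0x1E1C5 (r,kernel):
  L0 @0x1A[0] → 0x21007  P=1,RW=1,US=1,PS=0
  L1 @0x21[30] → 0x23007  P=1,RW=1,US=1,PS=0
  → PA=0x231C5  (2 entries read)
#5 VA=0x1E00B59 (r,kernel):
  L0 @0x1A[15] → 0x30007  P=1,RW=1,US=1,PS=0
  L1 @0x30[0] → 0x32007  P=1,RW=1,US=1,PS=0
  → PA=0x32B59  (2 entries read)

Access #2 fault: NONE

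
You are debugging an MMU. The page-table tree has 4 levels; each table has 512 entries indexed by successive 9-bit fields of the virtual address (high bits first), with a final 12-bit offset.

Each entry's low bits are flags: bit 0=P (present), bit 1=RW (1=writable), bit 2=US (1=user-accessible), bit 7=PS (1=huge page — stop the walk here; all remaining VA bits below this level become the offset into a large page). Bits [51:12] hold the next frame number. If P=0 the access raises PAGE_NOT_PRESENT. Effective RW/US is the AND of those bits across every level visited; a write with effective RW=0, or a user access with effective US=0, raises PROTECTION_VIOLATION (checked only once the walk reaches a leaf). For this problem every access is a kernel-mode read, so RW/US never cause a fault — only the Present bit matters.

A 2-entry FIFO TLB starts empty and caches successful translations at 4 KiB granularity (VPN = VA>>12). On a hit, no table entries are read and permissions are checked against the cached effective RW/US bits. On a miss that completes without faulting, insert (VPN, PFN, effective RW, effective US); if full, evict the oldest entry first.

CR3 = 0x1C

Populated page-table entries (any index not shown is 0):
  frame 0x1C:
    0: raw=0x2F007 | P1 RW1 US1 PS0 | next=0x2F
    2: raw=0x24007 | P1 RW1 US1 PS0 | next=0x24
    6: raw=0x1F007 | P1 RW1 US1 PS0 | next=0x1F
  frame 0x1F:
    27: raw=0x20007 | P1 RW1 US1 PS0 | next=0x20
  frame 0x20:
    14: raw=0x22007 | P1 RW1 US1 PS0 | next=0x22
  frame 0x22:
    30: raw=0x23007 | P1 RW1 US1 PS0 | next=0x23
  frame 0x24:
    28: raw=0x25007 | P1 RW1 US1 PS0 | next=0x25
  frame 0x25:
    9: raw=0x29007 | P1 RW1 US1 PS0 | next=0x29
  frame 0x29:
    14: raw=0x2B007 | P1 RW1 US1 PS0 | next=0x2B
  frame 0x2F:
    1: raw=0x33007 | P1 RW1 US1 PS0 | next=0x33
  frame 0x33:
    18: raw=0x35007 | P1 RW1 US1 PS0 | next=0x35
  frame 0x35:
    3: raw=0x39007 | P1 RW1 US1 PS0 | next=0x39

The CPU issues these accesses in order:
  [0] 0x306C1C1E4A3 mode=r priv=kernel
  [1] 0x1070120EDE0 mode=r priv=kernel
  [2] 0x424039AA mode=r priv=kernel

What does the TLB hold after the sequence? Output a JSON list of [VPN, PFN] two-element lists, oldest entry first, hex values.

Per-access translation:
#0 VA=0x306C1C1E4A3 (r,kernel):
  L0: frame=0x1C idx=6 entry=0x1F007 [P=1 RW=1 US=1 PS=0]
  L1: frame=0x1F idx=27 entry=0x20007 [P=1 RW=1 US=1 PS=0]
  L2: frame=0x20 idx=14 entry=0x22007 [P=1 RW=1 US=1 PS=0]
  L3: frame=0x22 idx=30 entry=0x23007 [P=1 RW=1 US=1 PS=0]
  ⇒ phys 0x234A3  [4 reads]
#1 VA=0x1070120EDE0 (r,kernel):
  L0: frame=0x1C idx=2 entry=0x24007 [P=1 RW=1 US=1 PS=0]
  L1: frame=0x24 idx=28 entry=0x25007 [P=1 RW=1 US=1 PS=0]
  L2: frame=0x25 idx=9 entry=0x29007 [P=1 RW=1 US=1 PS=0]
  L3: frame=0x29 idx=14 entry=0x2B007 [P=1 RW=1 US=1 PS=0]
  ⇒ phys 0x2BDE0  [4 reads]
#2 VA=0x424039AA (r,kernel):
  L0: frame=0x1C idx=0 entry=0x2F007 [P=1 RW=1 US=1 PS=0]
  L1: frame=0x2F idx=1 entry=0x33007 [P=1 RW=1 US=1 PS=0]
  L2: frame=0x33 idx=18 entry=0x35007 [P=1 RW=1 US=1 PS=0]
  L3: frame=0x35 idx=3 entry=0x39007 [P=1 RW=1 US=1 PS=0]
  ⇒ phys 0x399AA  [4 reads]

TLB: [["0x1070120E", "0x2B"], ["0x42403", "0x39"]]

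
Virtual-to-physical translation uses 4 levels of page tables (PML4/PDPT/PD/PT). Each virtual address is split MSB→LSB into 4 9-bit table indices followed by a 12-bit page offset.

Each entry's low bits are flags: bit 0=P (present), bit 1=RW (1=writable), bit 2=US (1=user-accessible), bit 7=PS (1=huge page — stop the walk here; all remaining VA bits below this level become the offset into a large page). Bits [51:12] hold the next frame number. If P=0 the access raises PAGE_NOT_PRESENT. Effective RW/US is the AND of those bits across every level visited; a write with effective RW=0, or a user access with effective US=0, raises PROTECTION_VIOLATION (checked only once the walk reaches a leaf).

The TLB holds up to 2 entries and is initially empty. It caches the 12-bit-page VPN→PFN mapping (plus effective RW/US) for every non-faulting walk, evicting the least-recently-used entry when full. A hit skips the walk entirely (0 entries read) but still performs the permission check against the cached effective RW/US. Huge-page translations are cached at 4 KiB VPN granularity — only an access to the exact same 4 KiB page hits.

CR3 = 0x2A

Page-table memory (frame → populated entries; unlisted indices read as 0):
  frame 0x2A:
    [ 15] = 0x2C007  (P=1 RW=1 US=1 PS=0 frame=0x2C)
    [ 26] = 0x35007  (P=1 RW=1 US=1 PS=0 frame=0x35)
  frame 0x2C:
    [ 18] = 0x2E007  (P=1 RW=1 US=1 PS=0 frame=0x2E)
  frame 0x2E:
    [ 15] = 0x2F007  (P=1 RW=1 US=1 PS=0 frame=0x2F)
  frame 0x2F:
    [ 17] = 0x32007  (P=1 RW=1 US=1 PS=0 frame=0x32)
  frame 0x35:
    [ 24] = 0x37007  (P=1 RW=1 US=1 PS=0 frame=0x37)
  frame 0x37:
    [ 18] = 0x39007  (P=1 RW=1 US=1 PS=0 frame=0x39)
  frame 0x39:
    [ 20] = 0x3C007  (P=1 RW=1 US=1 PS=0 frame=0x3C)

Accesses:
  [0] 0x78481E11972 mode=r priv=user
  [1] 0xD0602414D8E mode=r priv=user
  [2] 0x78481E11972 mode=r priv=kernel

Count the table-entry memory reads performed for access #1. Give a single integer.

Walk each access:
#0 VA=0x78481E11972 (r,user):
  [0] read 0x2A idx=15: raw=0x2C007 flags P=1 W=1 U=1 S=0
  [1] read 0x2C idx=18: raw=0x2E007 flags P=1 W=1 U=1 S=0
  [2] read 0x2E idx=15: raw=0x2F007 flags P=1 W=1 U=1 S=0
  [3] read 0x2F idx=17: raw=0x32007 flags P=1 W=1 U=1 S=0
  ⇒ phys 0x32972  [4 reads]
#1 VA=0xD0602414D8E (r,user):
  [0] read 0x2A idx=26: raw=0x35007 flags P=1 W=1 U=1 S=0
  [1] read 0x35 idx=24: raw=0x37007 flags P=1 W=1 U=1 S=0
  [2] read 0x37 idx=18: raw=0x39007 flags P=1 W=1 U=1 S=0
  [3] read 0x39 idx=20: raw=0x3C007 flags P=1 W=1 U=1 S=0
  ⇒ phys 0x3CD8E  [4 reads]
#2 VA=0x78481E11972 (r,kernel):
  TLB hit vpn=0x78481E11 → PA=0x32972

Entries read for #1: 4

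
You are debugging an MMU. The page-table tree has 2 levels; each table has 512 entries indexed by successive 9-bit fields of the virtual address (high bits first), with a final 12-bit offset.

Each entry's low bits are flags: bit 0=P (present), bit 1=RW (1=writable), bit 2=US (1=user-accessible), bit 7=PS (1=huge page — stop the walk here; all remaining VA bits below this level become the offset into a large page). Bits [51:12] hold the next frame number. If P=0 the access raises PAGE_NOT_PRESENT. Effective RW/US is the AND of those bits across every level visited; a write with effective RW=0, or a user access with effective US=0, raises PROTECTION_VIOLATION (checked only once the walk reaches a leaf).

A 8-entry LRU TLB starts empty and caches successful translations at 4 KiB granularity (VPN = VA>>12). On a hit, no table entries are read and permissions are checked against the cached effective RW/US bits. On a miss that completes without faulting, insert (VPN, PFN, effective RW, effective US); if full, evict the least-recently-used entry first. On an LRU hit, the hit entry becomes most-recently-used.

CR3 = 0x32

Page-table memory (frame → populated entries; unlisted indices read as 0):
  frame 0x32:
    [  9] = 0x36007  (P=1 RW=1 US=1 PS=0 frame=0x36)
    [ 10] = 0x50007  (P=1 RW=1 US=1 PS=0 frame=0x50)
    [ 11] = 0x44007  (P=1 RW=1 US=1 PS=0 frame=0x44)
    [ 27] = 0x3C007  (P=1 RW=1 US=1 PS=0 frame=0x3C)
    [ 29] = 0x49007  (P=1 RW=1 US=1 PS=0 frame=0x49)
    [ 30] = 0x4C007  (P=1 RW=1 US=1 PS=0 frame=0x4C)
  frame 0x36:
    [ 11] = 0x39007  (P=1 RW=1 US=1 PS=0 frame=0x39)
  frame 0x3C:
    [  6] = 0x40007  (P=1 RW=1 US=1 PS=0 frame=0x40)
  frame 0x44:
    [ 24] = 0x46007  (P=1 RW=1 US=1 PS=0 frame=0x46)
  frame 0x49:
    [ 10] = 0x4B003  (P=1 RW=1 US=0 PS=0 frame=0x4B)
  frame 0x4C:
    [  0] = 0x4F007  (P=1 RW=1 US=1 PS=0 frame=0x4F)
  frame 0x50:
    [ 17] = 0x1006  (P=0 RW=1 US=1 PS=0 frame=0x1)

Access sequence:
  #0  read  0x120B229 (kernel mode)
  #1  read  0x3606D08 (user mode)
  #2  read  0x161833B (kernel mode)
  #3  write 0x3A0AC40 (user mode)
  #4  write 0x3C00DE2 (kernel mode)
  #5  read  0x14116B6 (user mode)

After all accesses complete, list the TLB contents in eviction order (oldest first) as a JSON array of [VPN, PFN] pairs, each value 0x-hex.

Per-access translation:
#0 VA=0x120B229 (r,kernel):
  lvl0: tbl 0x32, slot 9 ⇒ 0x36007 (P1/RW1/US1/PS0)
  lvl1: tbl 0x36, slot 11 ⇒ 0x39007 (P1/RW1/US1/PS0)
  ✓ 0x39229  — 2 lookups
#1 VA=0x3606D08 (r,user):
  lvl0: tbl 0x32, slot 27 ⇒ 0x3C007 (P1/RW1/US1/PS0)
  lvl1: tbl 0x3C, slot 6 ⇒ 0x40007 (P1/RW1/US1/PS0)
  ✓ 0x40D08  — 2 lookups
#2 VA=0x161833B (r,kernel):
  lvl0: tbl 0x32, slot 11 ⇒ 0x44007 (P1/RW1/US1/PS0)
  lvl1: tbl 0x44, slot 24 ⇒ 0x46007 (P1/RW1/US1/PS0)
  ✓ 0x4633B  — 2 lookups
#3 VA=0x3A0AC40 (w,user):
  lvl0: tbl 0x32, slot 29 ⇒ 0x49007 (P1/RW1/US1/PS0)
  lvl1: tbl 0x49, slot 10 ⇒ 0x4B003 (P1/RW1/US0/PS0)
  → PROTECTION_VIOLATION  (2 entries read)
#4 VA=0x3C00DE2 (w,kernel):
  lvl0: tbl 0x32, slot 30 ⇒ 0x4C007 (P1/RW1/US1/PS0)
  lvl1: tbl 0x4C, slot 0 ⇒ 0x4F007 (P1/RW1/US1/PS0)
  ✓ 0x4FDE2  — 2 lookups
#5 VA=0x14116B6 (r,user):
  lvl0: tbl 0x32, slot 10 ⇒ 0x50007 (P1/RW1/US1/PS0)
  lvl1: tbl 0x50, slot 17 ⇒ 0x1006 (P0/RW1/US1/PS0)
  → PAGE_NOT_PRESENT  (2 entries read)

TLB: [["0x120B", "0x39"], ["0x3606", "0x40"], ["0x1618", "0x46"], ["0x3C00", "0x4F"]]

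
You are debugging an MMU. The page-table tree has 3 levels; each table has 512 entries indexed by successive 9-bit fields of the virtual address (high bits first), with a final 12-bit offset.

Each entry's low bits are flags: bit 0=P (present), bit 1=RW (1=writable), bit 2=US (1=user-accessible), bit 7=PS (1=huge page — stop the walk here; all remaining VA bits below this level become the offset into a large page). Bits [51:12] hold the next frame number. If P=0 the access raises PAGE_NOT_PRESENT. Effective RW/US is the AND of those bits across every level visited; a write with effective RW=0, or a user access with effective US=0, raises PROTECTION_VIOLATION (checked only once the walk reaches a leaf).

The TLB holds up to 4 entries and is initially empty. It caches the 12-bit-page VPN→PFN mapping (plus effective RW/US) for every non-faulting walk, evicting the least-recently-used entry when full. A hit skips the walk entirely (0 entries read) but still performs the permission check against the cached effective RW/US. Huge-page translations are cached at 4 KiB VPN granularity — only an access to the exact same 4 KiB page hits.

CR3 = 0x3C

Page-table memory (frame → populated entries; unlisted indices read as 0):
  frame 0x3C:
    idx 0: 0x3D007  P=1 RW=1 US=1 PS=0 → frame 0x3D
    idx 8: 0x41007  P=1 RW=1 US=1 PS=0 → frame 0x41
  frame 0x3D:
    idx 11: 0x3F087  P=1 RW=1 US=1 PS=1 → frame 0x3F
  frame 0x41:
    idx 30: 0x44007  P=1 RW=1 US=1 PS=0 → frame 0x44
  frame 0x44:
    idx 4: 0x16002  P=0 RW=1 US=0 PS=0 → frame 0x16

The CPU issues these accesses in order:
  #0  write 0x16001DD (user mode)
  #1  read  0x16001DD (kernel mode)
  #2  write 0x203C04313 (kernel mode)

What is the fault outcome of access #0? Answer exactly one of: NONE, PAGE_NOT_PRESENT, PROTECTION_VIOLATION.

Walk each access:
#0 VA=0x16001DD (w,user):
  lvl0: tbl 0x3C, slot 0 ⇒ 0x3D007 (P1/RW1/US1/PS0)
  lvl1: tbl 0x3D, slot 11 ⇒ 0x3F087 (P1/RW1/US1/PS1)
  → PA=0x3F1DD (huge @L1)  (2 entries read)
#1 VA=0x16001DD (r,kernel):
  TLB hit vpn=0x1600 → PA=0x3F1DD
#2 VA=0x203C04313 (w,kernel):
  lvl0: tbl 0x3C, slot 8 ⇒ 0x41007 (P1/RW1/US1/PS0)
  lvl1: tbl 0x41, slot 30 ⇒ 0x44007 (P1/RW1/US1/PS0)
  lvl2: tbl 0x44, slot 4 ⇒ 0x16002 (P0/RW1/US0/PS0)
  ⇒ fault: PAGE_NOT_PRESENT  — 3 lookups

Access #0 fault: NONE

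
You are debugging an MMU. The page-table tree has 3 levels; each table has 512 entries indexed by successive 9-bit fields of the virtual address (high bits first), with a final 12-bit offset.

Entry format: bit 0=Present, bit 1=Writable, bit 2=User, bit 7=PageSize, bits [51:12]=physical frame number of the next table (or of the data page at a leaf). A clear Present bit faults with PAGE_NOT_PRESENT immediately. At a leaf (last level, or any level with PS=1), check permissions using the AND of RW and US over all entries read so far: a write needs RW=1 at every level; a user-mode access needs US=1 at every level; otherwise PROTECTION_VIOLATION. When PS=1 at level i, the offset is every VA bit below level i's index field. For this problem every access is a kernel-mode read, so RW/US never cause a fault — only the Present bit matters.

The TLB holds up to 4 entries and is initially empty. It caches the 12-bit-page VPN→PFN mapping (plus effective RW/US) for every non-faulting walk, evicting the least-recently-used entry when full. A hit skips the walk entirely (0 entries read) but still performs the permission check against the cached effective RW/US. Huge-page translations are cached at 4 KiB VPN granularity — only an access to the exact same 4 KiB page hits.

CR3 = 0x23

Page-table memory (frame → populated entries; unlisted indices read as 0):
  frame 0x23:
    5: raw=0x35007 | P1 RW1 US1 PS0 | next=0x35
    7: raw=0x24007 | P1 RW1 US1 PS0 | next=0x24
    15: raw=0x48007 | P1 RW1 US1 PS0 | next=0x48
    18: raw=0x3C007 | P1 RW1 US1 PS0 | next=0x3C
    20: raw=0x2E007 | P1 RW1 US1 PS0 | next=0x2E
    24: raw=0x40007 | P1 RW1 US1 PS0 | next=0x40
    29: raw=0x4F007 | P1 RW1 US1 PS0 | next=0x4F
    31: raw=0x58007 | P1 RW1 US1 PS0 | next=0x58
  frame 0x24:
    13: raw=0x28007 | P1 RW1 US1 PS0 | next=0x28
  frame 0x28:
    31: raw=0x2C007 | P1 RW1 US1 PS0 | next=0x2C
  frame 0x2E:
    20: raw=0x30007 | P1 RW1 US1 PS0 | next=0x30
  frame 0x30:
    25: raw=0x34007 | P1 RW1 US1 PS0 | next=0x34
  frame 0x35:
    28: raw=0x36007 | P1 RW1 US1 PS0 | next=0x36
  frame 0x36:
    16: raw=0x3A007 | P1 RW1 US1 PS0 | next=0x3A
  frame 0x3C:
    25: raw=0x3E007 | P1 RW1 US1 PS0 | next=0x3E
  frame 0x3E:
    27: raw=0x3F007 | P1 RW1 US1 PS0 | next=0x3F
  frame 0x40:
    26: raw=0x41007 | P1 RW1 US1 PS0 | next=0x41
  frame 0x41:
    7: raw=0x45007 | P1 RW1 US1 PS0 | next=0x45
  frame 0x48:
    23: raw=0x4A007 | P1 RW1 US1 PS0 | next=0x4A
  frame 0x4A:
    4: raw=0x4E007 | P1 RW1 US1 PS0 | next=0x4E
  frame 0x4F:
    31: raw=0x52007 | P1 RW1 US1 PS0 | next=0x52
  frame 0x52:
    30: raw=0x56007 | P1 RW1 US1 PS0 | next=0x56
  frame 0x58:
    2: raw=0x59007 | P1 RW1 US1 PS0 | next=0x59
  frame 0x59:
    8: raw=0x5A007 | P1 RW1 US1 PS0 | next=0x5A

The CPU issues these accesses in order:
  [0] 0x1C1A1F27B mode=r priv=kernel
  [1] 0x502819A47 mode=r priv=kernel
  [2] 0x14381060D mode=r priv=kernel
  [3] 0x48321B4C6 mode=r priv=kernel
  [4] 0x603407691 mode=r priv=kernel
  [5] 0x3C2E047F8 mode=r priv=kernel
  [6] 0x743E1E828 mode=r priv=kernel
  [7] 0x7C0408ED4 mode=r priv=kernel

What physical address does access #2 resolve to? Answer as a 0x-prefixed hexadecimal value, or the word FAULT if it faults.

Walk each access:
#0 VA=0x1C1A1F27B (r,kernel):
  [0] read 0x23 idx=7: raw=0x24007 flags P=1 W=1 U=1 S=0
  [1] read 0x24 idx=13: raw=0x28007 flags P=1 W=1 U=1 S=0
  [2] read 0x28 idx=31: raw=0x2C007 flags P=1 W=1 U=1 S=0
  ✓ 0x2C27B  — 3 lookups
#1 VA=0x502819A47 (r,kernel):
  [0] read 0x23 idx=20: raw=0x2E007 flags P=1 W=1 U=1 S=0
  [1] read 0x2E idx=20: raw=0x30007 flags P=1 W=1 U=1 S=0
  [2] read 0x30 idx=25: raw=0x34007 flags P=1 W=1 U=1 S=0
  ✓ 0x34A47  — 3 lookups
#2 VA=0x14381060D (r,kernel):
  [0] read 0x23 idx=5: raw=0x35007 flags P=1 W=1 U=1 S=0
  [1] read 0x35 idx=28: raw=0x36007 flags P=1 W=1 U=1 S=0
  [2] read 0x36 idx=16: raw=0x3A007 flags P=1 W=1 U=1 S=0
  ✓ 0x3A60D  — 3 lookups
#3 VA=0x48321B4C6 (r,kernel):
  [0] read 0x23 idx=18: raw=0x3C007 flags P=1 W=1 U=1 S=0
  [1] read 0x3C idx=25: raw=0x3E007 flags P=1 W=1 U=1 S=0
  [2] read 0x3E idx=27: raw=0x3F007 flags P=1 W=1 U=1 S=0
  ✓ 0x3F4C6  — 3 lookups
#4 VA=0x603407691 (r,kernel):
  [0] read 0x23 idx=24: raw=0x40007 flags P=1 W=1 U=1 S=0
  [1] read 0x40 idx=26: raw=0x41007 flags P=1 W=1 U=1 S=0
  [2] read 0x41 idx=7: raw=0x45007 flags P=1 W=1 U=1 S=0
  ✓ 0x45691  — 3 lookups
#5 VA=0x3C2E047F8 (r,kernel):
  [0] read 0x23 idx=15: raw=0x48007 flags P=1 W=1 U=1 S=0
  [1] read 0x48 idx=23: raw=0x4A007 flags P=1 W=1 U=1 S=0
  [2] read 0x4A idx=4: raw=0x4E007 flags P=1 W=1 U=1 S=0
  ✓ 0x4E7F8  — 3 lookups
#6 VA=0x743E1E828 (r,kernel):
  [0] read 0x23 idx=29: raw=0x4F007 flags P=1 W=1 U=1 S=0
  [1] read 0x4F idx=31: raw=0x52007 flags P=1 W=1 U=1 S=0
  [2] read 0x52 idx=30: raw=0x56007 flags P=1 W=1 U=1 S=0
  ✓ 0x56828  — 3 lookups
#7 VA=0x7C0408ED4 (r,kernel):
  [0] read 0x23 idx=31: raw=0x58007 flags P=1 W=1 U=1 S=0
  [1] read 0x58 idx=2: raw=0x59007 flags P=1 W=1 U=1 S=0
  [2] read 0x59 idx=8: raw=0x5A007 flags P=1 W=1 U=1 S=0
  ✓ 0x5AED4  — 3 lookups

Access #2 PA: 0x3A60D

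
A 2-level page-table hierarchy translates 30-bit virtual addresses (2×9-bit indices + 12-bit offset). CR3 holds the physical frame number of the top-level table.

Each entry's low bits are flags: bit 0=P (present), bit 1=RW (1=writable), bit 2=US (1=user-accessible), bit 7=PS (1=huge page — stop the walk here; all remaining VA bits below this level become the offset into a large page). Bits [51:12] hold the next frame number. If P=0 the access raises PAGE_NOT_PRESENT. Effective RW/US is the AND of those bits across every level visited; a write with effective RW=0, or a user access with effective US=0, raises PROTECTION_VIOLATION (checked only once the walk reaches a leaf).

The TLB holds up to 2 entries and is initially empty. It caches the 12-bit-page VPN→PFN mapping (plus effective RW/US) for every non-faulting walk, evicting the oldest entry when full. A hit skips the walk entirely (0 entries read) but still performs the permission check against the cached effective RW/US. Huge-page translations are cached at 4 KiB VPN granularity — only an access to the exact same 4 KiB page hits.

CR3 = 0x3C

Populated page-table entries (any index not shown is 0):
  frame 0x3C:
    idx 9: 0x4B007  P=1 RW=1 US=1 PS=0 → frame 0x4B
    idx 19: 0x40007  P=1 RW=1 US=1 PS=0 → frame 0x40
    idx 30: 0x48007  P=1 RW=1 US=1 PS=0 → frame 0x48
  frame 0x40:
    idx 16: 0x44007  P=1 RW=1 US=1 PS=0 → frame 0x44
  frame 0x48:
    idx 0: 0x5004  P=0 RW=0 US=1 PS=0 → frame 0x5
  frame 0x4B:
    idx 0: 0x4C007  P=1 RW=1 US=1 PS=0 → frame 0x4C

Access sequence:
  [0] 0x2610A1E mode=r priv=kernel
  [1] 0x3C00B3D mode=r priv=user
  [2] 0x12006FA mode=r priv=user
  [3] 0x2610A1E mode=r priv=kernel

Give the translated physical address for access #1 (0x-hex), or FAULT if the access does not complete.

Per-access translation:
#0 VA=0x2610A1E (r,kernel):
  [0] read 0x3C idx=19: raw=0x40007 flags P=1 W=1 U=1 S=0
  [1] read 0x40 idx=16: raw=0x44007 flags P=1 W=1 U=1 S=0
  → PA=0x44A1E  (2 entries read)
#1 VA=0x3C00B3D (r,user):
  [0] read 0x3C idx=30: raw=0x48007 flags P=1 W=1 U=1 S=0
  [1] read 0x48 idx=0: raw=0x5004 flags P=0 W=0 U=1 S=0
  ✗ PAGE_NOT_PRESENT  [2 reads]
#2 VA=0x12006FA (r,user):
  [0] read 0x3C idx=9: raw=0x4B007 flags P=1 W=1 U=1 S=0
  [1] read 0x4B idx=0: raw=0x4C007 flags P=1 W=1 U=1 S=0
  → PA=0x4C6FA  (2 entries read)
#3 VA=0x2610A1E (r,kernel):
  TLB hit vpn=0x2610 → PA=0x44A1E

Access #1 PA: FAULT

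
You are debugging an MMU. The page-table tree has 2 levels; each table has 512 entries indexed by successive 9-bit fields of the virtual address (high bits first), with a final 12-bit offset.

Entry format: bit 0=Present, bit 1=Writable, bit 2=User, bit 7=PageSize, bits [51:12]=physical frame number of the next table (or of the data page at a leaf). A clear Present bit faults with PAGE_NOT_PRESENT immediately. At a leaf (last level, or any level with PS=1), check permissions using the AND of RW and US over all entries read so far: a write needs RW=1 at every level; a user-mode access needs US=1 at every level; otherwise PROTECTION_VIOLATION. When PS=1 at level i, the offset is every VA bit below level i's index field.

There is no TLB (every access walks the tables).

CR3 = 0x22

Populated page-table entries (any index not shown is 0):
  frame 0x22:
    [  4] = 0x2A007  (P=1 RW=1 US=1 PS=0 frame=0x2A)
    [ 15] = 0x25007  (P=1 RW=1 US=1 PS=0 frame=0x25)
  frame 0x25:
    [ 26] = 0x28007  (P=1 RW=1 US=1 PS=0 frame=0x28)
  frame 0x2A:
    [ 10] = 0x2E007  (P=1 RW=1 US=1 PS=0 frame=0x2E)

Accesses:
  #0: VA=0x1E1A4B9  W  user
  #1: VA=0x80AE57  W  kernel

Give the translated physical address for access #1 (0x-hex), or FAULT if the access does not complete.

Per-access translation:
#0 VA=0x1E1A4B9 (w,user):
  L0: frame=0x22 idx=15 entry=0x25007 [P=1 RW=1 US=1 PS=0]
  L1: frame=0x25 idx=26 entry=0x28007 [P=1 RW=1 US=1 PS=0]
  → PA=0x284B9  (2 entries read)
#1 VA=0x80AE57 (w,kernel):
  L0: frame=0x22 idx=4 entry=0x2A007 [P=1 RW=1 US=1 PS=0]
  L1: frame=0x2A idx=10 entry=0x2E007 [P=1 RW=1 US=1 PS=0]
  → PA=0x2EE57  (2 entries read)

Access #1 PA: 0x2EE57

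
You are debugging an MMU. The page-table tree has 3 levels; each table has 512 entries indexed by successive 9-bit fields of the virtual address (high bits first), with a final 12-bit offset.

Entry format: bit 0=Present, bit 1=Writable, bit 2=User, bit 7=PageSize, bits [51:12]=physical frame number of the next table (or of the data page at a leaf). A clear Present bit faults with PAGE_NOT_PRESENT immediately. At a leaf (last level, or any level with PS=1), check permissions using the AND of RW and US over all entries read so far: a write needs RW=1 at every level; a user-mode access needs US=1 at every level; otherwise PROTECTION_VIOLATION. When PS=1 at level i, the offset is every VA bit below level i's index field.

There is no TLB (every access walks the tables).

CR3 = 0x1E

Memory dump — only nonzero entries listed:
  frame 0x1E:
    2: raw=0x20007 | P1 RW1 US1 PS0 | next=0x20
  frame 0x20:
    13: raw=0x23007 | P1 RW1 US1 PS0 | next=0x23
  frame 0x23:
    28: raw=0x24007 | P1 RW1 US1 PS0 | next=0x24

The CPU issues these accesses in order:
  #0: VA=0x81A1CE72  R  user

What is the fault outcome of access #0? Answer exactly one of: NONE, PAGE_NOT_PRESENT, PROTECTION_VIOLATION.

Walk each access:
#0 VA=0x81A1CE72 (r,user):
  lvl0: tbl 0x1E, slot 2 ⇒ 0x20007 (P1/RW1/US1/PS0)
  lvl1: tbl 0x20, slot 13 ⇒ 0x23007 (P1/RW1/US1/PS0)
  lvl2: tbl 0x23, slot 28 ⇒ 0x24007 (P1/RW1/US1/PS0)
  ⇒ phys 0x24E72  [3 reads]

Access #0 fault: NONE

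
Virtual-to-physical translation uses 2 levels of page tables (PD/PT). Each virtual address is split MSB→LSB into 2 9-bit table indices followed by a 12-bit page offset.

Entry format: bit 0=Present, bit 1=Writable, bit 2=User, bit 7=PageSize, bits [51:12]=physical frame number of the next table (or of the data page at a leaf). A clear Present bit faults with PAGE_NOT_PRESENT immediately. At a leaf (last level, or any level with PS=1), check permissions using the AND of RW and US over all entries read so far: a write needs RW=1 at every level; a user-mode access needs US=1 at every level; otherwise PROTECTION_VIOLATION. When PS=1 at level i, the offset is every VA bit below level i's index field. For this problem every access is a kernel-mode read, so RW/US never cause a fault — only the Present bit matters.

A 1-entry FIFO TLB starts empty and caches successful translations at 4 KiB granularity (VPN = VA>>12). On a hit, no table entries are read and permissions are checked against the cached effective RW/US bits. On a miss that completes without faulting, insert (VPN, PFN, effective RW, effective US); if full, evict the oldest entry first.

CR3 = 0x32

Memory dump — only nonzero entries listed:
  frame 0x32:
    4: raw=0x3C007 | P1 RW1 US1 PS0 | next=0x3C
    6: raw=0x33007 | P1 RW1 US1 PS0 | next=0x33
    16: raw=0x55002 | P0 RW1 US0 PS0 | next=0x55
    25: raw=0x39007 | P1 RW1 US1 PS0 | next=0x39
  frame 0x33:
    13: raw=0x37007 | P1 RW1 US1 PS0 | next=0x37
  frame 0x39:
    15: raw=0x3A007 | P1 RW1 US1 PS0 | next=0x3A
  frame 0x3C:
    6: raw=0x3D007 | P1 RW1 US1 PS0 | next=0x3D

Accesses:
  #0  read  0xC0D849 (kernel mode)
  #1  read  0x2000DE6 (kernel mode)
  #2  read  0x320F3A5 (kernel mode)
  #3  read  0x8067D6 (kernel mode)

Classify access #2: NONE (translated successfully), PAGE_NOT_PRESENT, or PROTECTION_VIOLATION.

Trace:
#0 VA=0xC0D849 (r,kernel):
  L0 @0x32[6] → 0x33007  P=1,RW=1,US=1,PS=0
  L1 @0x33[13] → 0x37007  P=1,RW=1,US=1,PS=0
  → PA=0x37849  (2 entries read)
#1 VA=0x2000DE6 (r,kernel):
  L0 @0x32[16] → 0x55002  P=0,RW=1,US=0,PS=0
  ⇒ fault: PAGE_NOT_PRESENT  — 1 lookups
#2 VA=0x320F3A5 (r,kernel):
  L0 @0x32[25] → 0x39007  P=1,RW=1,US=1,PS=0
  L1 @0x39[15] → 0x3A007  P=1,RW=1,US=1,PS=0
  → PA=0x3A3A5  (2 entries read)
#3 VA=0x8067D6 (r,kernel):
  L0 @0x32[4] → 0x3C007  P=1,RW=1,US=1,PS=0
  L1 @0x3C[6] → 0x3D007  P=1,RW=1,US=1,PS=0
  → PA=0x3D7D6  (2 entries read)

Access #2 fault: NONE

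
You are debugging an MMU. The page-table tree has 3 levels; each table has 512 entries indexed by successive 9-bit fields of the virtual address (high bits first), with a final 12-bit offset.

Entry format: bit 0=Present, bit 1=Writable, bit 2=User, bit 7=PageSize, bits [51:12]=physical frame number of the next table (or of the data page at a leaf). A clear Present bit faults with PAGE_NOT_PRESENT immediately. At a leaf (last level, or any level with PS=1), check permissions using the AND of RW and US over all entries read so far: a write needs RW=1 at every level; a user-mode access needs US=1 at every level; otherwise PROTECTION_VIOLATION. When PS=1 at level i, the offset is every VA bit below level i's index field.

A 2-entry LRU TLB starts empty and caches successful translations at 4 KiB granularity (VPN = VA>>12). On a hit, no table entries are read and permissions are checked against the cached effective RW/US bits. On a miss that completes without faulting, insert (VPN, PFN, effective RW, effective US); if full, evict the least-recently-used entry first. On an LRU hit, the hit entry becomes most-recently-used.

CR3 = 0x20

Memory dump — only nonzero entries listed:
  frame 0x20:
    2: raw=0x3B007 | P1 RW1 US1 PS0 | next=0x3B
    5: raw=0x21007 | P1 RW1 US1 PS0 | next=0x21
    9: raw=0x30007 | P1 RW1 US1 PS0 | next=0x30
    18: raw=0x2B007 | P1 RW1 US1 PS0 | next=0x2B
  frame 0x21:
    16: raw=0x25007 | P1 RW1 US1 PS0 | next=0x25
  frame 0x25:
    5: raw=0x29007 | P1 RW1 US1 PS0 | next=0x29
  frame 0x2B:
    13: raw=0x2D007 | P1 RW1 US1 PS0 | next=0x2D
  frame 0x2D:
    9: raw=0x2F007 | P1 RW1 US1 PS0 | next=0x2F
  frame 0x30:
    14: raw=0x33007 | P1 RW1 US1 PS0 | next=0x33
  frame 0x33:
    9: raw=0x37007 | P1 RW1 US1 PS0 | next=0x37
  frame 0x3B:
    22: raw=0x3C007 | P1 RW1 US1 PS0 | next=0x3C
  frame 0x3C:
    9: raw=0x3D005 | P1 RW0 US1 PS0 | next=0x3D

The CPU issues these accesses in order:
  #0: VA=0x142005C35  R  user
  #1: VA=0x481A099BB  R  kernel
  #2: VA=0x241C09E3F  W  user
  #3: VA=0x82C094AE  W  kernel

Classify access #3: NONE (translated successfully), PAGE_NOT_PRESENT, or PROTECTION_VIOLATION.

Per-access translation:
#0 VA=0x142005C35 (r,user):
  [0] read 0x20 idx=5: raw=0x21007 flags P=1 W=1 U=1 S=0
  [1] read 0x21 idx=16: raw=0x25007 flags P=1 W=1 U=1 S=0
  [2] read 0x25 idx=5: raw=0x29007 flags P=1 W=1 U=1 S=0
  → PA=0x29C35  (3 entries read)
#1 VA=0x481A099BB (r,kernel):
  [0] read 0x20 idx=18: raw=0x2B007 flags P=1 W=1 U=1 S=0
  [1] read 0x2B idx=13: raw=0x2D007 flags P=1 W=1 U=1 S=0
  [2] read 0x2D idx=9: raw=0x2F007 flags P=1 W=1 U=1 S=0
  → PA=0x2F9BB  (3 entries read)
#2 VA=0x241C09E3F (w,user):
  [0] read 0x20 idx=9: raw=0x30007 flags P=1 W=1 U=1 S=0
  [1] read 0x30 idx=14: raw=0x33007 flags P=1 W=1 U=1 S=0
  [2] read 0x33 idx=9: raw=0x37007 flags P=1 W=1 U=1 S=0
  → PA=0x37E3F  (3 entries read)
#3 VA=0x82C094AE (w,kernel):
  [0] read 0x20 idx=2: raw=0x3B007 flags P=1 W=1 U=1 S=0
  [1] read 0x3B idx=22: raw=0x3C007 flags P=1 W=1 U=1 S=0
  [2] read 0x3C idx=9: raw=0x3D005 flags P=1 W=0 U=1 S=0
  ⇒ fault: PROTECTION_VIOLATION  — 3 lookups

Access #3 fault: PROTECTION_VIOLATION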